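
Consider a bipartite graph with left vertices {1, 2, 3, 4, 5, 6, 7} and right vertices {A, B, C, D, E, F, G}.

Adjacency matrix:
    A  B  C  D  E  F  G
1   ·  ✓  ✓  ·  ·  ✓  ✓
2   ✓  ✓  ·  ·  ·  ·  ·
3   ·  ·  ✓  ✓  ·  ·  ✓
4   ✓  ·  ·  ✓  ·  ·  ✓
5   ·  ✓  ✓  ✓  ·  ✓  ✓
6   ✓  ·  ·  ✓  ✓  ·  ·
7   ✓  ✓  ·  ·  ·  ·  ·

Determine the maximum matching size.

One maximum matching: 1→F, 2→A, 3→C, 4→D, 5→G, 6→E, 7→B.
This saturates every left vertex, so 7 is the maximum.

7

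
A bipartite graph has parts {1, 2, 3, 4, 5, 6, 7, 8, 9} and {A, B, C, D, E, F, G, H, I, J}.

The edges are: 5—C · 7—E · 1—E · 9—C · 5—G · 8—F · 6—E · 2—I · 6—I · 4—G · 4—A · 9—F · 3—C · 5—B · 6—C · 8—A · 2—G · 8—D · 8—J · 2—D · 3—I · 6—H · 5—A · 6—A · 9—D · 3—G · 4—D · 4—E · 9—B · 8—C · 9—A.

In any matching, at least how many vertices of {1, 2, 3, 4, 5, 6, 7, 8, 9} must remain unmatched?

1

One maximum matching: 1–E, 2–G, 3–C, 4–D, 5–B, 6–H, 8–J, 9–A.
The set {1, 7} has only 1 neighbour ({E}), so by Hall's theorem at most 8 of the 9 left vertices can be matched.
That matches 8 of the 9, leaving 1 unmatched; no matching can do better.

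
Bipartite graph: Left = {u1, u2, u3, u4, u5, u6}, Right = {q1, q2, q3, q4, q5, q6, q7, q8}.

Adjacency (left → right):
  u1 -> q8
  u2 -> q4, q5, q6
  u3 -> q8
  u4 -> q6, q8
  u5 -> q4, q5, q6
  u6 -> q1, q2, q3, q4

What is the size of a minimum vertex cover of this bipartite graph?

5

A maximum matching has 5 edges (e.g. u1–q8, u2–q4, u4–q6, u5–q5, u6–q2).
By König's theorem the minimum vertex cover has the same size. One such cover is {u2, u4, u5, u6, q8}.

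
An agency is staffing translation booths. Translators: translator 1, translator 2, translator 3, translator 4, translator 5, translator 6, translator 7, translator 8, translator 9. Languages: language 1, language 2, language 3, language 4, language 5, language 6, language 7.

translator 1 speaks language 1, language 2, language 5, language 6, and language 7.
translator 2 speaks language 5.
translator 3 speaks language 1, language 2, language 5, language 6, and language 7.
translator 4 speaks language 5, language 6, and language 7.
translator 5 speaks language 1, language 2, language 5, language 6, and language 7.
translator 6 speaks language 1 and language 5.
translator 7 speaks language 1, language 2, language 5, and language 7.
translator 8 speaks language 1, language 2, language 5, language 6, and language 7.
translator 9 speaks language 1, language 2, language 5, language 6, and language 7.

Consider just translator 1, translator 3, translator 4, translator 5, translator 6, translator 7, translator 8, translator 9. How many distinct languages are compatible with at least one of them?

The union of neighbours of {translator 1, translator 3, translator 4, translator 5, translator 6, translator 7, translator 8, translator 9} is {language 1, language 2, language 5, language 6, language 7}, which has 5 elements.
Since |N(S)| = 5 < |S| = 8, Hall's condition fails for this subset.

5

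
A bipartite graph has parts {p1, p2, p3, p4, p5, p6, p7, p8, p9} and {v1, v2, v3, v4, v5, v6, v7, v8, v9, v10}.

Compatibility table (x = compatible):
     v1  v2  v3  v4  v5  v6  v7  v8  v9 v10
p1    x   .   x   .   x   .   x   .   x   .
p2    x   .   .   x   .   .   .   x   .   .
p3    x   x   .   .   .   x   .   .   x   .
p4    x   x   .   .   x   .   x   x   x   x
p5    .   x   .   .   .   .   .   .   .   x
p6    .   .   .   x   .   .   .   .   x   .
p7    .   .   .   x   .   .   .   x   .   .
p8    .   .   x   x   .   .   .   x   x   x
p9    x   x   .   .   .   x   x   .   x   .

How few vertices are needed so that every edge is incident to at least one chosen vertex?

A maximum matching has 9 edges (e.g. p1–v5, p2–v4, p3–v1, p4–v7, p5–v10, p6–v9, p7–v8, p8–v3, p9–v2).
By König's theorem the minimum vertex cover has the same size. One such cover is {p1, p2, p3, p4, p5, p6, p7, p8, p9}.

9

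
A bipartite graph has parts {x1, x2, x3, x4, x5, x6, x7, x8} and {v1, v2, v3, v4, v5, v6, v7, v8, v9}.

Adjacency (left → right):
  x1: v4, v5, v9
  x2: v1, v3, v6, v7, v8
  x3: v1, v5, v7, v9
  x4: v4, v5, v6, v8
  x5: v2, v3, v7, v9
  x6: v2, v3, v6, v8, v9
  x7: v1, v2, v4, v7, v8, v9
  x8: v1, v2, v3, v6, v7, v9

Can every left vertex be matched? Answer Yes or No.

Yes

For example, pair x1–v4, x2–v6, x3–v7, x4–v8, x5–v9, x6–v2, x7–v1, x8–v3.
Every left vertex is matched, so this matching saturates all of them.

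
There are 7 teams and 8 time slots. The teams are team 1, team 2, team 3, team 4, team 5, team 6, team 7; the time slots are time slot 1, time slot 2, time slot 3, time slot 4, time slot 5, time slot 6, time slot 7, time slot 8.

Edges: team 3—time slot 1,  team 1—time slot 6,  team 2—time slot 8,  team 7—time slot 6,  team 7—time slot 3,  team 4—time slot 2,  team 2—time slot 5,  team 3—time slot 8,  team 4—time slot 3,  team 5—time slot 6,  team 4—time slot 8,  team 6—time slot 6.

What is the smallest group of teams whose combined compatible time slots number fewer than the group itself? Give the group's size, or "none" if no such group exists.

Take S = {team 1, team 5}. Its neighbourhood is {time slot 6}, so |N(S)| = 1 < |S| = 2.
No single vertex violates Hall's condition since each has at least one neighbour, so 2 is the minimum.

2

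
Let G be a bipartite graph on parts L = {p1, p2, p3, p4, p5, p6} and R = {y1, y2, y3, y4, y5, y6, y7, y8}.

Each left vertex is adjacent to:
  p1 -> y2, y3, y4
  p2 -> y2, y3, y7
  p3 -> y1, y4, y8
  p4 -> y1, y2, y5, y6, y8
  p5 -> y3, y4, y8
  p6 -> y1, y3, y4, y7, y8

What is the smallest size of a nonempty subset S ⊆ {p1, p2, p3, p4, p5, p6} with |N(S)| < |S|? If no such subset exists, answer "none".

none

A matching saturating every left vertex exists, for instance p1→y4, p2→y2, p3→y1, p4→y6, p5→y3, p6→y7.
By Hall's marriage theorem, this means |N(S)| ≥ |S| for every subset S, so no violating subset exists.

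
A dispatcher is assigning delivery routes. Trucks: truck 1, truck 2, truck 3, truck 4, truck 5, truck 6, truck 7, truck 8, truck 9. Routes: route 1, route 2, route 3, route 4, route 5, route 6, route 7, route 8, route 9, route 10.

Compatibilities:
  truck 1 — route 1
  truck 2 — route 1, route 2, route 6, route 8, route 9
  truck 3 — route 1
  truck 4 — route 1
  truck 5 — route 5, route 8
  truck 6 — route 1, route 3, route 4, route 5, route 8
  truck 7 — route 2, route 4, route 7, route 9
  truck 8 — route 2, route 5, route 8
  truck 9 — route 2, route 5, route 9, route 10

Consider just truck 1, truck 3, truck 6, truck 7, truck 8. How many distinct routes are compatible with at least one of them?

8

The union of neighbours of {truck 1, truck 3, truck 6, truck 7, truck 8} is {route 1, route 2, route 3, route 4, route 5, route 7, route 8, route 9}, which has 8 elements.
Since |N(S)| = 8 ≥ |S| = 5, Hall's condition holds for this subset.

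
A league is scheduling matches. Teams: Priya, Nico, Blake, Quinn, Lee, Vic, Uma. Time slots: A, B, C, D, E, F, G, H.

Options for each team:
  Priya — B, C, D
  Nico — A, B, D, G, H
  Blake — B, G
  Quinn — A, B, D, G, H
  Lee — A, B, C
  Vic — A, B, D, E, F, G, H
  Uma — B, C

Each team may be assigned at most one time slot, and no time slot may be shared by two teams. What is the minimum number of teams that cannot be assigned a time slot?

0

A valid assignment of size 7: Priya-D, Nico-H, Blake-G, Quinn-A, Lee-C, Vic-E, Uma-B.
All 7 teams are matched, so no larger matching exists.
That matches 7 of the 7, leaving 0 unmatched; no matching can do better.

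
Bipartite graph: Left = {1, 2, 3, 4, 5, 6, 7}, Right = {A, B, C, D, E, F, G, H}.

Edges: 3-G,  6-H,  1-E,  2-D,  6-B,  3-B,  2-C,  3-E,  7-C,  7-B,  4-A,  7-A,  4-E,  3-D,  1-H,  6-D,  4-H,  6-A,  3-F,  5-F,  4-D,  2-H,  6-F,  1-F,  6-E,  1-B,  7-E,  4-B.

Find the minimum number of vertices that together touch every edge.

{1, 2, 3, 4, 5, 6, 7} is a vertex cover of size 7: every edge has an endpoint in this set.
No smaller cover exists because 1–H, 2–C, 3–G, 4–E, 5–F, 6–A, 7–B is a matching of size 7, and a cover must include an endpoint of each of these disjoint edges (König's theorem).

7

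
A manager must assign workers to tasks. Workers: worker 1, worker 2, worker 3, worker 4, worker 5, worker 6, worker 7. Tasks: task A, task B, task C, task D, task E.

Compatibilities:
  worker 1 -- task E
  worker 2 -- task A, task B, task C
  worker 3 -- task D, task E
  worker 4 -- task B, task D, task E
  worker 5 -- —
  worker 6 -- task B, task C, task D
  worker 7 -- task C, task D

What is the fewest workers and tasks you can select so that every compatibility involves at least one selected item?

5

A maximum matching has 5 edges (e.g. worker 1–task E, worker 2–task A, worker 3–task D, worker 4–task B, worker 6–task C).
By König's theorem the minimum vertex cover has the same size. One such cover is {worker 2, task B, task C, task D, task E}.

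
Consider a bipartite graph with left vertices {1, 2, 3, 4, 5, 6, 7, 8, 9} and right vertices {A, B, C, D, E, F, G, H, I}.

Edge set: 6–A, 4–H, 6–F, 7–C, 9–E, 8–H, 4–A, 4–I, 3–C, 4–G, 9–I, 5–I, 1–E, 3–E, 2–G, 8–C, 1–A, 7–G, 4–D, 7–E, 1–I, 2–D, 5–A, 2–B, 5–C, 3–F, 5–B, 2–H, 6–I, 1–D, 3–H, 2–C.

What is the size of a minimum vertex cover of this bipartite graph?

9

A maximum matching has 9 edges (e.g. 1–D, 2–G, 3–F, 4–A, 5–B, 6–I, 7–C, 8–H, 9–E).
By König's theorem the minimum vertex cover has the same size. One such cover is {1, 2, 3, 4, 5, 6, 7, 8, 9}.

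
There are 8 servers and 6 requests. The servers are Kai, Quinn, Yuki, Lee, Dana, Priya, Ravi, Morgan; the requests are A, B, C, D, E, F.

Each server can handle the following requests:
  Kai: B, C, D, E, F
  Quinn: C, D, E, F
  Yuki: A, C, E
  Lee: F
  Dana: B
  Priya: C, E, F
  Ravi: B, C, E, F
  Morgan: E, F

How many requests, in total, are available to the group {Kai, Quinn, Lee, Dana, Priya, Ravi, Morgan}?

The union of neighbours of {Kai, Quinn, Lee, Dana, Priya, Ravi, Morgan} is {B, C, D, E, F}, which has 5 elements.
Since |N(S)| = 5 < |S| = 7, Hall's condition fails for this subset.

5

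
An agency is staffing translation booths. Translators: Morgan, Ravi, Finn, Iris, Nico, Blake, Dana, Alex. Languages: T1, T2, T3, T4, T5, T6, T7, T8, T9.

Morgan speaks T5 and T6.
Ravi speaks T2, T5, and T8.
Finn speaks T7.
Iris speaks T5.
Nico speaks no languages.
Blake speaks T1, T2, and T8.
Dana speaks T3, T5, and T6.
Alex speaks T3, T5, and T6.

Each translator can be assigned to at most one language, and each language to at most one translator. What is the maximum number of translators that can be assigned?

For example, pair Morgan→T6, Ravi→T8, Finn→T7, Iris→T5, Blake→T2, Dana→T3.
The set {Morgan, Iris, Nico, Dana, Alex} has only 3 neighbours ({T3, T5, T6}), so by Hall's theorem at most 6 of the 8 translators can be matched.

6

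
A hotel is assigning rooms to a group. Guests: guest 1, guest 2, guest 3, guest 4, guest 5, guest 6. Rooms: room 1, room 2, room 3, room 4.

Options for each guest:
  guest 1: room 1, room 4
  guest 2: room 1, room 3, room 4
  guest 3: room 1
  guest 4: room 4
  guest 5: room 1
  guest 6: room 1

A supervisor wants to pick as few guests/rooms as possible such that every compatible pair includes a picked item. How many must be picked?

3

The 3 edges guest 1–room 4, guest 2–room 3, guest 3–room 1 form a matching, so any vertex cover needs at least 3 vertices (one per matched edge).
Conversely {guest 2, room 1, room 4} meets every edge and has exactly 3 vertices, so 3 is optimal.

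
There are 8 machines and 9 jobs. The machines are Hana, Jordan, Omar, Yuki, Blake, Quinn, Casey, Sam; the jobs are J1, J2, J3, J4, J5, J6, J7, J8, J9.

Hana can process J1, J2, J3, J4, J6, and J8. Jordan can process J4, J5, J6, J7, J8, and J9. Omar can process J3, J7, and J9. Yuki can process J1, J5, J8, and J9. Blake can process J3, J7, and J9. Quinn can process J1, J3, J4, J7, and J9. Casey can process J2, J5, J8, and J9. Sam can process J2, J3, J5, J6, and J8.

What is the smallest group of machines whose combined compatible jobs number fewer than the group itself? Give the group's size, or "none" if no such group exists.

none

A matching saturating every machine exists, for instance Hana→J2, Jordan→J9, Omar→J3, Yuki→J8, Blake→J7, Quinn→J1, Casey→J5, Sam→J6.
By Hall's marriage theorem, this means |N(S)| ≥ |S| for every subset S, so no violating subset exists.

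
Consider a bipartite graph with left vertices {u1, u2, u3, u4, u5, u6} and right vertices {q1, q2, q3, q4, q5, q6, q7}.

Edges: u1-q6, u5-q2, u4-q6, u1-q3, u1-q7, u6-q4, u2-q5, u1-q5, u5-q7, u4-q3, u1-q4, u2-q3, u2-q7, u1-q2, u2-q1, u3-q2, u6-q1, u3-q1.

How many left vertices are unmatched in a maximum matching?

One maximum matching: u1-q6, u2-q5, u3-q1, u4-q3, u5-q2, u6-q4.
All 6 left vertices are matched, so no larger matching exists.
That matches 6 of the 6, leaving 0 unmatched; no matching can do better.

0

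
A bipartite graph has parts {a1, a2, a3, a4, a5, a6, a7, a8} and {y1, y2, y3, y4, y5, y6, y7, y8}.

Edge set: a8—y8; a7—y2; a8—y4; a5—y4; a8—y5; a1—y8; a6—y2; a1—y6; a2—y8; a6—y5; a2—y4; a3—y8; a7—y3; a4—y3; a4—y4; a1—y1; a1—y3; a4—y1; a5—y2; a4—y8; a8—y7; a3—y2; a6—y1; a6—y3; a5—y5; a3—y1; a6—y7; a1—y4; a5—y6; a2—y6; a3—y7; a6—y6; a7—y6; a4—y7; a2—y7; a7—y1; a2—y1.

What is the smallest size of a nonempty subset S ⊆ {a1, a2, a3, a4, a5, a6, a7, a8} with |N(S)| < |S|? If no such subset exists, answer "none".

none

A matching saturating every left vertex exists, for instance a1→y3, a2→y4, a3→y2, a4→y8, a5→y5, a6→y6, a7→y1, a8→y7.
By Hall's marriage theorem, this means |N(S)| ≥ |S| for every subset S, so no violating subset exists.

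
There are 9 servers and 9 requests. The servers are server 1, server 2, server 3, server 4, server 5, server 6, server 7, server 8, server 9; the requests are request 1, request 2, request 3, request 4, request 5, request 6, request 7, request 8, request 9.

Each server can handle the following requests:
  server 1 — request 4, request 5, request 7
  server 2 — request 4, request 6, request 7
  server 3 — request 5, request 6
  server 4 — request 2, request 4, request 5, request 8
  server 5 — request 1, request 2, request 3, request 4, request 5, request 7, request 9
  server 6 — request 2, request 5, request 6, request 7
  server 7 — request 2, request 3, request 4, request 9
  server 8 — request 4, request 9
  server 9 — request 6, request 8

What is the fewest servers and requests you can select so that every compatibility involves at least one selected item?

9

The 9 edges server 1–request 7, server 2–request 4, server 3–request 5, server 4–request 8, server 5–request 1, server 6–request 2, server 7–request 3, server 8–request 9, server 9–request 6 form a matching, so any vertex cover needs at least 9 vertices (one per matched edge).
Conversely {server 1, server 2, server 3, server 4, server 5, server 6, server 7, server 8, server 9} meets every edge and has exactly 9 vertices, so 9 is optimal.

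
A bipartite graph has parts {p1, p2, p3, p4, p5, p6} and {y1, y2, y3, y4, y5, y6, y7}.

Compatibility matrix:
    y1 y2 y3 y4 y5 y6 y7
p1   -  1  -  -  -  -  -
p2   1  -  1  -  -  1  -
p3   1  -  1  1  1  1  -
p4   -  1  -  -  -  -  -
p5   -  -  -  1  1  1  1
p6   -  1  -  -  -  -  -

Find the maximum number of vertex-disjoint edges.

A valid assignment of size 4: p1-y2, p2-y3, p3-y6, p5-y7.
The set {p1, p4, p6} has only 1 neighbour ({y2}), so by Hall's theorem at most 4 of the 6 left vertices can be matched.

4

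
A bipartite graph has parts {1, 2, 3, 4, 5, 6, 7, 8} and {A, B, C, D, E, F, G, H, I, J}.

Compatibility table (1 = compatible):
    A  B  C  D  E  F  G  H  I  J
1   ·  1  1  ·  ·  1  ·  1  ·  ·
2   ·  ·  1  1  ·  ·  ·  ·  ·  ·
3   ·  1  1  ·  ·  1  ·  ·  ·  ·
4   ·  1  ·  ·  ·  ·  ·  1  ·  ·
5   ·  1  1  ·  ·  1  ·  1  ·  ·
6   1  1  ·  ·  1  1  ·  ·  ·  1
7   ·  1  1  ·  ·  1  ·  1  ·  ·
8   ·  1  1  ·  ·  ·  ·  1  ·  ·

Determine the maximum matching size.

A valid assignment of size 6: 1→C, 2→D, 3→F, 4→H, 5→B, 6→J.
The set {1, 3, 4, 5, 7, 8} has only 4 neighbours ({B, C, F, H}), so by Hall's theorem at most 6 of the 8 left vertices can be matched.

6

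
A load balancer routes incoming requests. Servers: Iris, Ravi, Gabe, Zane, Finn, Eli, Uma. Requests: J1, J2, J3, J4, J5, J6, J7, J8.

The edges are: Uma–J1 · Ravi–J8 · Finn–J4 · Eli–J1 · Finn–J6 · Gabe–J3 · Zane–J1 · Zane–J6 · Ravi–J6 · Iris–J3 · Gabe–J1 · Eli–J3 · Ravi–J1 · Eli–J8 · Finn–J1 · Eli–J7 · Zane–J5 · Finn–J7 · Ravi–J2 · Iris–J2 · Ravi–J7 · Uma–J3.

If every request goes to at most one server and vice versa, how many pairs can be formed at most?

7

A valid assignment of size 7: Iris-J2, Ravi-J8, Gabe-J1, Zane-J5, Finn-J6, Eli-J7, Uma-J3.
This saturates every server, so 7 is the maximum.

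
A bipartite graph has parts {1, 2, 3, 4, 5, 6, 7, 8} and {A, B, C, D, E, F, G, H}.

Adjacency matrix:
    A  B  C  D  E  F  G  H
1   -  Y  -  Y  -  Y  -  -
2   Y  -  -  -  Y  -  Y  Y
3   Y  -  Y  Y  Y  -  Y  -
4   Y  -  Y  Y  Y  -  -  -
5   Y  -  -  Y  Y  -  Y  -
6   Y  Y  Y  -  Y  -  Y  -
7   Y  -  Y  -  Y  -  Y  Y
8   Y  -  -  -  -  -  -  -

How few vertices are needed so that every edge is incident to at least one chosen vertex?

A maximum matching has 8 edges (e.g. 1–F, 2–H, 3–E, 4–C, 5–D, 6–B, 7–G, 8–A).
By König's theorem the minimum vertex cover has the same size. One such cover is {1, 2, 3, 4, 5, 6, 7, 8}.

8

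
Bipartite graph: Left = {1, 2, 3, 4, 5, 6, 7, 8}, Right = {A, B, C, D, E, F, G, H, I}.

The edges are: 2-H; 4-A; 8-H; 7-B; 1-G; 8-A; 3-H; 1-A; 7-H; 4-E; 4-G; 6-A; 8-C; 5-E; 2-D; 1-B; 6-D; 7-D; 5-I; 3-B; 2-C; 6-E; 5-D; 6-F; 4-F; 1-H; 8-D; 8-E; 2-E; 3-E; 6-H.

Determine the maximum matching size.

8

For example, pair 1-B, 2-C, 3-H, 4-G, 5-I, 6-E, 7-D, 8-A.
This saturates every left vertex, so 8 is the maximum.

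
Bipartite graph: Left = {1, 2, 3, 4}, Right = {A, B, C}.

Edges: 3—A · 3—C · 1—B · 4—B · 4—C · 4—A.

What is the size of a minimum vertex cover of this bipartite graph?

{1, 3, 4} is a vertex cover of size 3: every edge has an endpoint in this set.
No smaller cover exists because 1–B, 3–A, 4–C is a matching of size 3, and a cover must include an endpoint of each of these disjoint edges (König's theorem).

3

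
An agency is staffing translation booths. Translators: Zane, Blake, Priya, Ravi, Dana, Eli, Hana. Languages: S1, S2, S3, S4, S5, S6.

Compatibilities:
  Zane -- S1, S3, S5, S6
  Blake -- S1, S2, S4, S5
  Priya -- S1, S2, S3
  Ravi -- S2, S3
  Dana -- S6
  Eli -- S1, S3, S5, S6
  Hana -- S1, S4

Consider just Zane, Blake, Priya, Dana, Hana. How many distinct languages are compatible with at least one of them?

6

The union of neighbours of {Zane, Blake, Priya, Dana, Hana} is {S1, S2, S3, S4, S5, S6}, which has 6 elements.
Since |N(S)| = 6 ≥ |S| = 5, Hall's condition holds for this subset.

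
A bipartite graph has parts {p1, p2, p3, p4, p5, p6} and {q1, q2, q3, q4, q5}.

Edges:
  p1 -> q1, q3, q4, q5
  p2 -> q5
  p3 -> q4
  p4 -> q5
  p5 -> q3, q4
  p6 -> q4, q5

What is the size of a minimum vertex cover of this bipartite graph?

4

A maximum matching has 4 edges (e.g. p1–q1, p2–q5, p3–q4, p5–q3).
By König's theorem the minimum vertex cover has the same size. One such cover is {p1, p5, q4, q5}.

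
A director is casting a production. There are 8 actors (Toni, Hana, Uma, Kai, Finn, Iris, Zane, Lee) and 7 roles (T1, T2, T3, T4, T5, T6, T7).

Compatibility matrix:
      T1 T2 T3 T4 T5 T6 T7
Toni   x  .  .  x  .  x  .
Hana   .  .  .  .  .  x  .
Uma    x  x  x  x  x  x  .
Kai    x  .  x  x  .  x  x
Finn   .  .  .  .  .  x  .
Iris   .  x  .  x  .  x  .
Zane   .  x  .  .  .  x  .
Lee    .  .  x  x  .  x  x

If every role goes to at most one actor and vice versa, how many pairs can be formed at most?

7

For example, pair Toni→T1, Hana→T6, Uma→T5, Kai→T3, Iris→T4, Zane→T2, Lee→T7.
The set {Hana, Finn} has only 1 neighbour ({T6}), so by Hall's theorem at most 7 of the 8 actors can be matched.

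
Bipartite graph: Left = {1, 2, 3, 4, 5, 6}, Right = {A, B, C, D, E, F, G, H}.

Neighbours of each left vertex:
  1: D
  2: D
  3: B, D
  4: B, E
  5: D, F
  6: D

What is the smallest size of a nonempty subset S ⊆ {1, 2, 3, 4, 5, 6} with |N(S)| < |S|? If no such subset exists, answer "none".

Take S = {1, 2}. Its neighbourhood is {D}, so |N(S)| = 1 < |S| = 2.
No single vertex violates Hall's condition since each has at least one neighbour, so 2 is the minimum.

2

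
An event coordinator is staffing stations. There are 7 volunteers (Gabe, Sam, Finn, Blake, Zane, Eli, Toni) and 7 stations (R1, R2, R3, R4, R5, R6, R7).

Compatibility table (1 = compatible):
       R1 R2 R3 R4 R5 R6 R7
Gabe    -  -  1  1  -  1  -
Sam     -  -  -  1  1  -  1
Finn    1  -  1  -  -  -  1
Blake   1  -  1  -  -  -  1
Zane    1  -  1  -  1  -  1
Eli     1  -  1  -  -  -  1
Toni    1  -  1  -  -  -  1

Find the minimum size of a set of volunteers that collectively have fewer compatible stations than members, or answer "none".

Take S = {Finn, Blake, Eli, Toni}. Its neighbourhood is {R1, R3, R7}, so |N(S)| = 3 < |S| = 4.
Every subset of size less than 4 has at least as many neighbours as members, so 4 is the minimum.

4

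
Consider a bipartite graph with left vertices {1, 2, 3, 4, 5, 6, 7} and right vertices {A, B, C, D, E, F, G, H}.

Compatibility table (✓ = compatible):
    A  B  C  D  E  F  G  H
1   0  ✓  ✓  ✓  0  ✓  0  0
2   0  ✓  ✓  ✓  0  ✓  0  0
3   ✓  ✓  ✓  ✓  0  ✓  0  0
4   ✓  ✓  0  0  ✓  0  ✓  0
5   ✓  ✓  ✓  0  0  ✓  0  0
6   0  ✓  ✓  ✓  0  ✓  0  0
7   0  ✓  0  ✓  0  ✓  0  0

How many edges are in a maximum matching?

6

A valid assignment of size 6: 1→D, 2→C, 3→A, 4→E, 5→F, 6→B.
The set {1, 2, 3, 5, 6, 7} has only 5 neighbours ({A, B, C, D, F}), so by Hall's theorem at most 6 of the 7 left vertices can be matched.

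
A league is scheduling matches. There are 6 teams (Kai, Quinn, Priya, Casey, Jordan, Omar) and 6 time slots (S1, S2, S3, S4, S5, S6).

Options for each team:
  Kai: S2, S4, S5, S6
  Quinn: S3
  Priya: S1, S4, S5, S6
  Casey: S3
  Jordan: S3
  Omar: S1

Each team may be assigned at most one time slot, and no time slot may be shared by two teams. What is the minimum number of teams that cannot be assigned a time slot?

For example, pair Kai→S2, Quinn→S3, Priya→S4, Omar→S1.
The set {Quinn, Casey, Jordan} has only 1 neighbour ({S3}), so by Hall's theorem at most 4 of the 6 teams can be matched.
That matches 4 of the 6, leaving 2 unmatched; no matching can do better.

2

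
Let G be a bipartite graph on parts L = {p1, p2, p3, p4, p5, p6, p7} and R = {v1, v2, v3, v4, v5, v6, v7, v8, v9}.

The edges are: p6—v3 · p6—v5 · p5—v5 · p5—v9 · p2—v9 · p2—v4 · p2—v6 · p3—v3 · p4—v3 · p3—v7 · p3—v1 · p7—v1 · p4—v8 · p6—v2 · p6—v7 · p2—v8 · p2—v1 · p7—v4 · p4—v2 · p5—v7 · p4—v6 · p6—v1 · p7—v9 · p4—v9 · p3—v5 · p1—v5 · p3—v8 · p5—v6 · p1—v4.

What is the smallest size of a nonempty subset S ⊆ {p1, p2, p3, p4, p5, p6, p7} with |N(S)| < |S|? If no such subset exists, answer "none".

A matching saturating every left vertex exists, for instance p1→v4, p2→v8, p3→v3, p4→v6, p5→v7, p6→v2, p7→v1.
By Hall's marriage theorem, this means |N(S)| ≥ |S| for every subset S, so no violating subset exists.

none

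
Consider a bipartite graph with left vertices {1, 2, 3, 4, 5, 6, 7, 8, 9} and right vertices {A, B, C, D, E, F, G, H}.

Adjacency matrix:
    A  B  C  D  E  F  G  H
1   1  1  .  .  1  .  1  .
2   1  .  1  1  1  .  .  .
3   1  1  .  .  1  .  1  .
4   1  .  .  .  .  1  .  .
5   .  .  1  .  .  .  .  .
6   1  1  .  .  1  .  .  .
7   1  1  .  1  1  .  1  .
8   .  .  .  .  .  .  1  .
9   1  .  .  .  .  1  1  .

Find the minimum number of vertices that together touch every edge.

The 7 edges 1–A, 2–D, 3–B, 4–F, 5–C, 6–E, 7–G form a matching, so any vertex cover needs at least 7 vertices (one per matched edge).
Conversely {A, B, C, D, E, F, G} meets every edge and has exactly 7 vertices, so 7 is optimal.

7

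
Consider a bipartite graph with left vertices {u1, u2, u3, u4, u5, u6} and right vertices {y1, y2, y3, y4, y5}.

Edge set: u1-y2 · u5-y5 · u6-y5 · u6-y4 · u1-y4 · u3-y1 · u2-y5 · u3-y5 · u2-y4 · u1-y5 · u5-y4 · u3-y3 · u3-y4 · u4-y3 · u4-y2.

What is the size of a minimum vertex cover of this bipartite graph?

The 5 edges u1–y2, u2–y5, u3–y1, u4–y3, u5–y4 form a matching, so any vertex cover needs at least 5 vertices (one per matched edge).
Conversely {u1, u3, u4, y4, y5} meets every edge and has exactly 5 vertices, so 5 is optimal.

5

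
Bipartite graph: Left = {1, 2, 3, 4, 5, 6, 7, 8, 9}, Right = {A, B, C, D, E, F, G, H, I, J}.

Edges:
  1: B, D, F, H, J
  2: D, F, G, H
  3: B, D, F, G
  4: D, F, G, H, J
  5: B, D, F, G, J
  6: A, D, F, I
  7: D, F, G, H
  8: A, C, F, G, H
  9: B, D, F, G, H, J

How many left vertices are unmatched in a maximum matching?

For example, pair 1→H, 2→D, 3→B, 4→G, 5→J, 6→I, 7→F, 8→A.
The set {1, 2, 3, 4, 5, 7, 9} has only 6 neighbours ({B, D, F, G, H, J}), so by Hall's theorem at most 8 of the 9 left vertices can be matched.
That matches 8 of the 9, leaving 1 unmatched; no matching can do better.

1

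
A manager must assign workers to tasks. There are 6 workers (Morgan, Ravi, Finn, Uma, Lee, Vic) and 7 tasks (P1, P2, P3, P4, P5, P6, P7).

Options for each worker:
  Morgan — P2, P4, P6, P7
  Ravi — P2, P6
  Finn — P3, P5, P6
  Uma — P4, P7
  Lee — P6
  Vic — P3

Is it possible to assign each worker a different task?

Yes

One maximum matching: Morgan→P7, Ravi→P2, Finn→P5, Uma→P4, Lee→P6, Vic→P3.
Every worker is matched, so this matching saturates all of them.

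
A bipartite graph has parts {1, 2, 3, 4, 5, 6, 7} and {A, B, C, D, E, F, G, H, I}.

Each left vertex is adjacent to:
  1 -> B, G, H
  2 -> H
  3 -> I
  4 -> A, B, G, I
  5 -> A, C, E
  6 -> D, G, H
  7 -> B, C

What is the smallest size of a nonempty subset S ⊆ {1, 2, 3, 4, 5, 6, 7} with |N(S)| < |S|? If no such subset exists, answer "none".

A matching saturating every left vertex exists, for instance 1→G, 2→H, 3→I, 4→A, 5→E, 6→D, 7→B.
By Hall's marriage theorem, this means |N(S)| ≥ |S| for every subset S, so no violating subset exists.

none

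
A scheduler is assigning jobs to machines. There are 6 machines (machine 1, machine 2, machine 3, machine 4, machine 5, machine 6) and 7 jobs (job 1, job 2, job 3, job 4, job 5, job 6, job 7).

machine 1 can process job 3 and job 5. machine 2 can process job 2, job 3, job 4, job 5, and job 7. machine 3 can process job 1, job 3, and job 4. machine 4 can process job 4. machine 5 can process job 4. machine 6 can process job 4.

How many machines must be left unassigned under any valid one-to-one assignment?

2

For example, pair machine 1→job 5, machine 2→job 7, machine 3→job 3, machine 4→job 4.
The set {machine 4, machine 5, machine 6} has only 1 neighbour ({job 4}), so by Hall's theorem at most 4 of the 6 machines can be matched.
That matches 4 of the 6, leaving 2 unmatched; no matching can do better.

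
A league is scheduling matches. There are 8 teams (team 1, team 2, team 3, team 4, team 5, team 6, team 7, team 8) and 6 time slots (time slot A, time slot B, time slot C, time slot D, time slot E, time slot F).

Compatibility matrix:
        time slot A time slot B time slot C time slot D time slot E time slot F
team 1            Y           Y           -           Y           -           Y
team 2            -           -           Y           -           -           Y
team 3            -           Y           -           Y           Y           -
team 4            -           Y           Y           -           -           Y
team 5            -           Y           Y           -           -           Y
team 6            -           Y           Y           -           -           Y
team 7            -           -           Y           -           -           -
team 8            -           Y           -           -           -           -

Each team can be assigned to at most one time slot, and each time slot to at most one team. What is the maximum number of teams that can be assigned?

A valid assignment of size 5: team 1-time slot A, team 2-time slot C, team 3-time slot D, team 4-time slot B, team 5-time slot F.
The set {team 2, team 4, team 5, team 6, team 7, team 8} has only 3 neighbours ({time slot B, time slot C, time slot F}), so by Hall's theorem at most 5 of the 8 teams can be matched.

5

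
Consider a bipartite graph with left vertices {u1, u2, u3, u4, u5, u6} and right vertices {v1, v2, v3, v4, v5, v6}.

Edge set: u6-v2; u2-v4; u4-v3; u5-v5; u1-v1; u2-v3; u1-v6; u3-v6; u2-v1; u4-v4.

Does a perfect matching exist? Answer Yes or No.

A valid assignment of size 6: u1-v1, u2-v3, u3-v6, u4-v4, u5-v5, u6-v2.
Every left vertex is matched, so this is a perfect matching.

Yes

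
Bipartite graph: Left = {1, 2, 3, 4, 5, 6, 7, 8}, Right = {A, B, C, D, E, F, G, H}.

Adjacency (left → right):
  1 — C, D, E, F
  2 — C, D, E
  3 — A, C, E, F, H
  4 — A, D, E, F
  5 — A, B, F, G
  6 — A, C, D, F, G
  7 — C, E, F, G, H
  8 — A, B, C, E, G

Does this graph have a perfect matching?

For example, pair 1-F, 2-C, 3-H, 4-D, 5-B, 6-A, 7-E, 8-G.
All 8 left vertices are covered.

Yes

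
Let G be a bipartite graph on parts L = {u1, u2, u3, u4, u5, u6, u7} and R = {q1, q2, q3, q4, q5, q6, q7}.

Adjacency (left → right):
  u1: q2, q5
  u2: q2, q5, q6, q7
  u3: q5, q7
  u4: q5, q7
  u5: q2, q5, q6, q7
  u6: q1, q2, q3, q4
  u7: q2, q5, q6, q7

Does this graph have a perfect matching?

No

The set {u1, u2, u3, u4, u5, u7} has only 4 neighbours ({q2, q5, q6, q7}), so by Hall's theorem at most 5 of the 7 left vertices can be matched.
Hence no matching covers every left vertex.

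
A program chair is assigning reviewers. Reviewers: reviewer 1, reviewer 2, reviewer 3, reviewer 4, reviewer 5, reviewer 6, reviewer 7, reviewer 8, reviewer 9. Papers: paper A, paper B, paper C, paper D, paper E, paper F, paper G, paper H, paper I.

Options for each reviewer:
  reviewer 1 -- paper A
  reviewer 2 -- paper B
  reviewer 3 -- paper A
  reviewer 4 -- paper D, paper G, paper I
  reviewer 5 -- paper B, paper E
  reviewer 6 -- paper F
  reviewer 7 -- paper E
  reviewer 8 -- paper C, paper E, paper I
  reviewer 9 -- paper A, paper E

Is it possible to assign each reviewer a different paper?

The set {reviewer 1, reviewer 2, reviewer 3, reviewer 5, reviewer 7, reviewer 9} has only 3 neighbours ({paper A, paper B, paper E}), so by Hall's theorem at most 6 of the 9 reviewers can be matched.
Hence no matching covers every reviewer.

No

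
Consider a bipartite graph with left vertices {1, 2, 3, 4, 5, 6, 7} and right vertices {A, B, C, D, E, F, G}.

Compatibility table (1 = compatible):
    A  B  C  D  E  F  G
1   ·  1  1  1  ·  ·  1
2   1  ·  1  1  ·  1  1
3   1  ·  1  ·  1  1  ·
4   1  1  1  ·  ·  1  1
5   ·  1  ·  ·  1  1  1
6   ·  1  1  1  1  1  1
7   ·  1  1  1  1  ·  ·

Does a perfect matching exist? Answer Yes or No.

One maximum matching: 1-G, 2-D, 3-C, 4-A, 5-F, 6-E, 7-B.
Every left vertex is matched, so this is a perfect matching.

Yes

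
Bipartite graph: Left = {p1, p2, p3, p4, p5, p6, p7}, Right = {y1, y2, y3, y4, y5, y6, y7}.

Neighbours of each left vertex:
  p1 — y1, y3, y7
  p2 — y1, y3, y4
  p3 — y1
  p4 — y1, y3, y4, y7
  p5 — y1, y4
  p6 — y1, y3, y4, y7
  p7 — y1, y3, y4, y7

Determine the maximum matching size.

A valid assignment of size 4: p1–y7, p2–y4, p3–y1, p4–y3.
The set {p1, p2, p3, p4, p5, p6, p7} has only 4 neighbours ({y1, y3, y4, y7}), so by Hall's theorem at most 4 of the 7 left vertices can be matched.

4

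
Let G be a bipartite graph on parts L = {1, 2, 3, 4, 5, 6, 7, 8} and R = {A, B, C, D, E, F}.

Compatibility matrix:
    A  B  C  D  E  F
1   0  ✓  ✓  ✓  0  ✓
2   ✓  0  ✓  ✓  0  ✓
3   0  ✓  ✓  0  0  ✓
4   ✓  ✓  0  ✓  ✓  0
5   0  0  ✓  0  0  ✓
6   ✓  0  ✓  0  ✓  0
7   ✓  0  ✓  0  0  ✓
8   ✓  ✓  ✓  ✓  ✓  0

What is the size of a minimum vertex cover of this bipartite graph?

6

A maximum matching has 6 edges (e.g. 1–D, 2–A, 3–F, 4–B, 5–C, 6–E).
By König's theorem the minimum vertex cover has the same size. One such cover is {A, B, C, D, E, F}.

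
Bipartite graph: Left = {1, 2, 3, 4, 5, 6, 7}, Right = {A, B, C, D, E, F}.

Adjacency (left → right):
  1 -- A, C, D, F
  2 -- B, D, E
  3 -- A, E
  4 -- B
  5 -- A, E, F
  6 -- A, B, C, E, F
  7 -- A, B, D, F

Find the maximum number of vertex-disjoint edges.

One maximum matching: 1-C, 2-D, 3-E, 4-B, 5-F, 6-A.
The set {1, 2, 3, 4, 5, 6, 7} has only 6 neighbours ({A, B, C, D, E, F}), so by Hall's theorem at most 6 of the 7 left vertices can be matched.

6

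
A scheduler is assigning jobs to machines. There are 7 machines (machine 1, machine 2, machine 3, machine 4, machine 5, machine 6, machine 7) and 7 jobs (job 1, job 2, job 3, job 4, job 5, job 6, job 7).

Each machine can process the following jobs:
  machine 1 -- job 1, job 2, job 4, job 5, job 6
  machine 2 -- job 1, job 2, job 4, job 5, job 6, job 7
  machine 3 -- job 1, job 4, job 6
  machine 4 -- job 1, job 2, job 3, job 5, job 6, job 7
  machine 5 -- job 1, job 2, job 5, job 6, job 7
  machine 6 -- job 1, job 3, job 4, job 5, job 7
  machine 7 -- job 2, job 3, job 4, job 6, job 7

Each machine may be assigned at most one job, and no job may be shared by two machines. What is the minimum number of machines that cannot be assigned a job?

A valid assignment of size 7: machine 1→job 2, machine 2→job 4, machine 3→job 6, machine 4→job 3, machine 5→job 5, machine 6→job 1, machine 7→job 7.
This saturates every machine, so 7 is the maximum.
That matches 7 of the 7, leaving 0 unmatched; no matching can do better.

0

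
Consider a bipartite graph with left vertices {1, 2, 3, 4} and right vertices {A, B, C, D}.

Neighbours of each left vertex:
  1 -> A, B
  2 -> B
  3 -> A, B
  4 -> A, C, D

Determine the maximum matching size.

One maximum matching: 1→A, 2→B, 4→C.
The set {1, 2, 3} has only 2 neighbours ({A, B}), so by Hall's theorem at most 3 of the 4 left vertices can be matched.

3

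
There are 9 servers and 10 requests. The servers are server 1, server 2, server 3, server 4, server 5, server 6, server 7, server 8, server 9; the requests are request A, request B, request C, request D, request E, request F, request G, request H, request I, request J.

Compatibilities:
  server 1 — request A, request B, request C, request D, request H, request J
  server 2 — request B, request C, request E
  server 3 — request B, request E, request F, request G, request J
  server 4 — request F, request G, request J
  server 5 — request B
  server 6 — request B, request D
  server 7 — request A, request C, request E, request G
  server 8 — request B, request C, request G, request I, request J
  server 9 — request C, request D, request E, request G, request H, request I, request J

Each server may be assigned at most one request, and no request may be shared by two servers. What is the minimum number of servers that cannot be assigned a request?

For example, pair server 1→request H, server 2→request C, server 3→request F, server 4→request J, server 5→request B, server 6→request D, server 7→request G, server 8→request I, server 9→request E.
All 9 servers are matched, so no larger matching exists.
That matches 9 of the 9, leaving 0 unmatched; no matching can do better.

0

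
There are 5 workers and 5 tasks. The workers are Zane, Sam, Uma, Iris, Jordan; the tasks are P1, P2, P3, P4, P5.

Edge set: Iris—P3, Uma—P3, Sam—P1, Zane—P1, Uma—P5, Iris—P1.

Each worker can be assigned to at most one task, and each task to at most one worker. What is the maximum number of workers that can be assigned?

3

A valid assignment of size 3: Zane→P1, Uma→P5, Iris→P3.
The set {Zane, Sam, Jordan} has only 1 neighbour ({P1}), so by Hall's theorem at most 3 of the 5 workers can be matched.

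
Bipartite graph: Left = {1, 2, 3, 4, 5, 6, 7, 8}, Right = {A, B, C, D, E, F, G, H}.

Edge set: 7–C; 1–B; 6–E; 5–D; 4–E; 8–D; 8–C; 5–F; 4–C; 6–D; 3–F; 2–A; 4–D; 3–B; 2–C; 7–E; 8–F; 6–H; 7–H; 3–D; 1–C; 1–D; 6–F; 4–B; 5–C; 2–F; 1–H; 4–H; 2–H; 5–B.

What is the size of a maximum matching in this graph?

7

For example, pair 1–B, 2–A, 3–F, 4–H, 5–C, 6–D, 7–E.
The set {1, 3, 4, 5, 6, 7, 8} has only 6 neighbours ({B, C, D, E, F, H}), so by Hall's theorem at most 7 of the 8 left vertices can be matched.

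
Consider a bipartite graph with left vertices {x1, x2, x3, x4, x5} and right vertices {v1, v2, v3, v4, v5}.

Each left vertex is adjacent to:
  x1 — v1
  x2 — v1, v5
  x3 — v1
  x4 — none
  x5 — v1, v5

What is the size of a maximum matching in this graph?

2

For example, pair x1–v1, x2–v5.
The set {x1, x2, x3, x4, x5} has only 2 neighbours ({v1, v5}), so by Hall's theorem at most 2 of the 5 left vertices can be matched.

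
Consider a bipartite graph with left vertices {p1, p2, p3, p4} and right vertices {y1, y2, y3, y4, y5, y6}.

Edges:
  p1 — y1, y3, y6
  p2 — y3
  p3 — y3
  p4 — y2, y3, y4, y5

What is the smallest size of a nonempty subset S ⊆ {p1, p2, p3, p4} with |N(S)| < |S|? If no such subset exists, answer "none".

2

Take S = {p2, p3}. Its neighbourhood is {y3}, so |N(S)| = 1 < |S| = 2.
No single vertex violates Hall's condition since each has at least one neighbour, so 2 is the minimum.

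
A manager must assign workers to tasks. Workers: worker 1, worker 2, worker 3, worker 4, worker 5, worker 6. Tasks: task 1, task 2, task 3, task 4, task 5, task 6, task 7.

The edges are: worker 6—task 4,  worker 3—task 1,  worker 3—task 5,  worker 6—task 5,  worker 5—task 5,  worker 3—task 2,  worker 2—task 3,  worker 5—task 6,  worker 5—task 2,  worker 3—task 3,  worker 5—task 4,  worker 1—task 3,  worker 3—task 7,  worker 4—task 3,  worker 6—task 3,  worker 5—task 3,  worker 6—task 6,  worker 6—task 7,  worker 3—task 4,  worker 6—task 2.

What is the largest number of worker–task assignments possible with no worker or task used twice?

For example, pair worker 1→task 3, worker 3→task 1, worker 5→task 5, worker 6→task 4.
The set {worker 1, worker 2, worker 4} has only 1 neighbour ({task 3}), so by Hall's theorem at most 4 of the 6 workers can be matched.

4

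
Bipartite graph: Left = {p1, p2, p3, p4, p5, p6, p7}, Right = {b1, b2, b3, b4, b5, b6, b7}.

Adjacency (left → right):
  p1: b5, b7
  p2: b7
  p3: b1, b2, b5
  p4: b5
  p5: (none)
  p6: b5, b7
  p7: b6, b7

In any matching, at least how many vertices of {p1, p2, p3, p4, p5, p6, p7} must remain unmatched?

3

A valid assignment of size 4: p1→b5, p2→b7, p3→b2, p7→b6.
The set {p1, p2, p4, p5, p6} has only 2 neighbours ({b5, b7}), so by Hall's theorem at most 4 of the 7 left vertices can be matched.
That matches 4 of the 7, leaving 3 unmatched; no matching can do better.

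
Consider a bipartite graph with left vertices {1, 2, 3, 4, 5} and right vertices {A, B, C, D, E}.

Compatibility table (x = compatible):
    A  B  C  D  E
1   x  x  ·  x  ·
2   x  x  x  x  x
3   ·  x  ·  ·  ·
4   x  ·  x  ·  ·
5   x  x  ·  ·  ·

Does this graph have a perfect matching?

For example, pair 1–D, 2–E, 3–B, 4–C, 5–A.
All 5 left vertices are covered.

Yes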